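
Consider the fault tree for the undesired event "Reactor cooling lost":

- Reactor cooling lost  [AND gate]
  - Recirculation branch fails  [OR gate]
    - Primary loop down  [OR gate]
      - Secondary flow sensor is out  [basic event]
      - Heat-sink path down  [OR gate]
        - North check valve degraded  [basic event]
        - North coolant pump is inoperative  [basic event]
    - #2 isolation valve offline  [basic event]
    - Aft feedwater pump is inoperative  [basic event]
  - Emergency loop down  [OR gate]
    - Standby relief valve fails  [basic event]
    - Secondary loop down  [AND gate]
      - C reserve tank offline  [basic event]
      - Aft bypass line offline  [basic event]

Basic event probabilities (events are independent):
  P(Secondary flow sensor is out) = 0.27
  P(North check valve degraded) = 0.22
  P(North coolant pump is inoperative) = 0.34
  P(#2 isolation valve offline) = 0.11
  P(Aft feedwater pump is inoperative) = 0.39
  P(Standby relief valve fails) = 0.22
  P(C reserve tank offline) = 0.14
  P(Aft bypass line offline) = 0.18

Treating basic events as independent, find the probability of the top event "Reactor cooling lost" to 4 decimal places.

0.1908

P(Heat-sink path down) [OR] = 1 − (1−0.22) × (1−0.34) = 0.485200
P(Primary loop down) [OR] = 1 − (1−0.27) × (1−0.485200) = 0.624196
P(Recirculation branch fails) [OR] = 1 − (1−0.624196) × (1−0.11) × (1−0.39) = 0.795976
P(Secondary loop down) [AND] = 0.14 × 0.18 = 0.025200
P(Emergency loop down) [OR] = 1 − (1−0.22) × (1−0.025200) = 0.239656
P(Reactor cooling lost) [AND] = 0.795976 × 0.239656 = 0.190760
Rounded to 4 decimal places: P(Reactor cooling lost) ≈ 0.1908.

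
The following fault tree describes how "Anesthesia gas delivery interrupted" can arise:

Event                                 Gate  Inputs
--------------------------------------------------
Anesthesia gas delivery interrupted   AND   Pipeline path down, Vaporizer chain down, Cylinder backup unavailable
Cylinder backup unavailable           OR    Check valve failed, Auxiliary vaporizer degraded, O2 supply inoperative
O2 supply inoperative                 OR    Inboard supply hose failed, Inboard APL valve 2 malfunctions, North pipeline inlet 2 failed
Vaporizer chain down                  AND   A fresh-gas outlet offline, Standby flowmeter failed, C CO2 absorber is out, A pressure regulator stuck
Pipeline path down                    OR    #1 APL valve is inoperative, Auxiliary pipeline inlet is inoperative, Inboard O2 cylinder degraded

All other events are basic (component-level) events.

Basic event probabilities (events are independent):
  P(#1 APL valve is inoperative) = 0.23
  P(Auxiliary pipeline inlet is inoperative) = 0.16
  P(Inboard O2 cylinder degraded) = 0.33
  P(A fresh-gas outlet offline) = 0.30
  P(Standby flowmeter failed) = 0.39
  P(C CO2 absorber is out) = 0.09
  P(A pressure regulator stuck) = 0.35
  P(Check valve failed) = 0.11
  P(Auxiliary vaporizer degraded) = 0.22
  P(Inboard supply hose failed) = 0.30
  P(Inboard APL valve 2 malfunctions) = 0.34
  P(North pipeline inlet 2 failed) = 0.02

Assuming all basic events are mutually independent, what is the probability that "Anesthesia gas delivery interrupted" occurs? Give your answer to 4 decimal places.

0.0014

P(Pipeline path down) [OR] = 1 − (1−0.23) × (1−0.16) × (1−0.33) = 0.566644
P(Vaporizer chain down) [AND] = 0.30 × 0.39 × 0.09 × 0.35 = 0.003686
P(O2 supply inoperative) [OR] = 1 − (1−0.30) × (1−0.34) × (1−0.02) = 0.547240
P(Cylinder backup unavailable) [OR] = 1 − (1−0.11) × (1−0.22) × (1−0.547240) = 0.685694
P(Anesthesia gas delivery interrupted) [AND] = 0.566644 × 0.003686 × 0.685694 = 0.001432
Rounded to 4 decimal places: P(Anesthesia gas delivery interrupted) ≈ 0.0014.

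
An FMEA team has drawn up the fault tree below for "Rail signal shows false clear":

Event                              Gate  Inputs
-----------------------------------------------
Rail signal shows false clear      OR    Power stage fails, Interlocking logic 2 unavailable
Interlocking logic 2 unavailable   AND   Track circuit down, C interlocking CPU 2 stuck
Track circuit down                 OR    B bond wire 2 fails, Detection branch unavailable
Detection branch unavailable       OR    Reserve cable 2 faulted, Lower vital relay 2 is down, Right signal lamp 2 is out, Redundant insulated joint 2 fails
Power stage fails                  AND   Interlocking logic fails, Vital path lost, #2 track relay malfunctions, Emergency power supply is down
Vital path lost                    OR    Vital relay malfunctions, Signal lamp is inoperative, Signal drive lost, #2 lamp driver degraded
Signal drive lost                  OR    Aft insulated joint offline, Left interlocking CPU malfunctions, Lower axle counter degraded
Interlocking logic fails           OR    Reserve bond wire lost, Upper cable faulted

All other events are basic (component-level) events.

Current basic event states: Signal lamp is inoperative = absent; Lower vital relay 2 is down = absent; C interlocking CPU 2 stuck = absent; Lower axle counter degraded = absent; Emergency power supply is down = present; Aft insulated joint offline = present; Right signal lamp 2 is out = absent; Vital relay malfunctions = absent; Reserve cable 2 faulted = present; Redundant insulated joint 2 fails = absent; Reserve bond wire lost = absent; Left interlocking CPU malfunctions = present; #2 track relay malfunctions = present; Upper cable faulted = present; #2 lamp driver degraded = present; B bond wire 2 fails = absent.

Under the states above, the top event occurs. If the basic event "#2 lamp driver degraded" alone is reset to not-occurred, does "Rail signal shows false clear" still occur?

Yes

Counterfactual: set "#2 lamp driver degraded" to not occurred.
Interlocking logic fails [OR]: Reserve bond wire lost=not, Upper cable faulted=occurs → at least one input occurs → occurs.
Signal drive lost [OR]: Aft insulated joint offline=occurs, Left interlocking CPU malfunctions=occurs, Lower axle counter degraded=not → at least one input occurs → occurs.
Vital path lost [OR]: Vital relay malfunctions=not, Signal lamp is inoperative=not, Signal drive lost=occurs, #2 lamp driver degraded=not → at least one input occurs → occurs.
Power stage fails [AND]: Interlocking logic fails=occurs, Vital path lost=occurs, #2 track relay malfunctions=occurs, Emergency power supply is down=occurs → all inputs occur → occurs.
Detection branch unavailable [OR]: Reserve cable 2 faulted=occurs, Lower vital relay 2 is down=not, Right signal lamp 2 is out=not, Redundant insulated joint 2 fails=not → at least one input occurs → occurs.
Track circuit down [OR]: B bond wire 2 fails=not, Detection branch unavailable=occurs → at least one input occurs → occurs.
Interlocking logic 2 unavailable [AND]: Track circuit down=occurs, C interlocking CPU 2 stuck=not → not all inputs occur → does not occur.
Rail signal shows false clear [OR]: Power stage fails=occurs, Interlocking logic 2 unavailable=not → at least one input occurs → occurs.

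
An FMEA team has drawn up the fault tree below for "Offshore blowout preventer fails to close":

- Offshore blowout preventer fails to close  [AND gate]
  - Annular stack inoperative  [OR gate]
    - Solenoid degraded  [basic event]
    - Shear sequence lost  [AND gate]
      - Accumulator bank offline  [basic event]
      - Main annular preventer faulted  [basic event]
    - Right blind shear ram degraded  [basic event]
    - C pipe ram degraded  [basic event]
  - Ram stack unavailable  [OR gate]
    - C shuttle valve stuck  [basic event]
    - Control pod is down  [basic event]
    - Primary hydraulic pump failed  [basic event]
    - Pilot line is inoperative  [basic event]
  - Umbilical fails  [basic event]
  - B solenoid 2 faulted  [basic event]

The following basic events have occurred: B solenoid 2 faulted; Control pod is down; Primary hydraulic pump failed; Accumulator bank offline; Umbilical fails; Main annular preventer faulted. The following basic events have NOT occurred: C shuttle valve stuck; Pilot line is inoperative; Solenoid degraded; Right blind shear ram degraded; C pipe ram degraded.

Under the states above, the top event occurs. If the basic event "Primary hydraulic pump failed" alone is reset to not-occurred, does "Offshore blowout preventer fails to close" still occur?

Yes

Counterfactual: set "Primary hydraulic pump failed" to not occurred.
Shear sequence lost [AND]: Accumulator bank offline=occurs, Main annular preventer faulted=occurs → all inputs occur → occurs.
Annular stack inoperative [OR]: Solenoid degraded=not, Shear sequence lost=occurs, Right blind shear ram degraded=not, C pipe ram degraded=not → at least one input occurs → occurs.
Ram stack unavailable [OR]: C shuttle valve stuck=not, Control pod is down=occurs, Primary hydraulic pump failed=not, Pilot line is inoperative=not → at least one input occurs → occurs.
Offshore blowout preventer fails to close [AND]: Annular stack inoperative=occurs, Ram stack unavailable=occurs, Umbilical fails=occurs, B solenoid 2 faulted=occurs → all inputs occur → occurs.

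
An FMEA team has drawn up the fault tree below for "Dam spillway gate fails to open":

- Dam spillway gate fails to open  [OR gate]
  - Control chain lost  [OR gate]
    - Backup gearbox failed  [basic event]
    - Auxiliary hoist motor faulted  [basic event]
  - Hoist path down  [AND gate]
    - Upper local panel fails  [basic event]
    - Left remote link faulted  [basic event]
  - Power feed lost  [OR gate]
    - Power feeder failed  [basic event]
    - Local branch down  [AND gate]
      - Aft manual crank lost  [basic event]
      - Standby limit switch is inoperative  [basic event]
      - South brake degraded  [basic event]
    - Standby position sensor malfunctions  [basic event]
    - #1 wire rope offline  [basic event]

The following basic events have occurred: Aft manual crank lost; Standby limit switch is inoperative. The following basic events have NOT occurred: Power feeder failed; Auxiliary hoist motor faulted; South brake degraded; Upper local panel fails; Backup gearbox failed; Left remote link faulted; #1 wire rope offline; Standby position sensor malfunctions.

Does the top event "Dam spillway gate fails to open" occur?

No

Control chain lost [OR]: Backup gearbox failed=not, Auxiliary hoist motor faulted=not → no input occurs → does not occur.
Hoist path down [AND]: Upper local panel fails=not, Left remote link faulted=not → not all inputs occur → does not occur.
Local branch down [AND]: Aft manual crank lost=occurs, Standby limit switch is inoperative=occurs, South brake degraded=not → not all inputs occur → does not occur.
Power feed lost [OR]: Power feeder failed=not, Local branch down=not, Standby position sensor malfunctions=not, #1 wire rope offline=not → no input occurs → does not occur.
Dam spillway gate fails to open [OR]: Control chain lost=not, Hoist path down=not, Power feed lost=not → no input occurs → does not occur.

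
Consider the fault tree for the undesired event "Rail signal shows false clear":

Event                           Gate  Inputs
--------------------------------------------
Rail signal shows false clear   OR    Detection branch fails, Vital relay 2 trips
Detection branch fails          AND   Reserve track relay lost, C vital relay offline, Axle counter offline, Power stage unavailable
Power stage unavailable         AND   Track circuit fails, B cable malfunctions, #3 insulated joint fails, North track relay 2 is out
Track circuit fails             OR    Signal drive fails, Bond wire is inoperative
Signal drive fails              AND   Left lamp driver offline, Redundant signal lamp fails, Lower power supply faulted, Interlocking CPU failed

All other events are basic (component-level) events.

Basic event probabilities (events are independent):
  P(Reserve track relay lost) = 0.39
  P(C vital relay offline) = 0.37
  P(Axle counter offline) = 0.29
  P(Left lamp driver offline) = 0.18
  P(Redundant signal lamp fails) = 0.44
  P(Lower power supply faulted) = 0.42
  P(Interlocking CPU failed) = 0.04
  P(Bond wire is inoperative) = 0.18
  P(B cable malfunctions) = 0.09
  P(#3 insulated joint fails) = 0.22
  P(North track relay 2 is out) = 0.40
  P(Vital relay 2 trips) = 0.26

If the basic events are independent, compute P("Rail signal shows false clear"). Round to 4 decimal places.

P(Signal drive fails) [AND] = 0.18 × 0.44 × 0.42 × 0.04 = 0.001331
P(Track circuit fails) [OR] = 1 − (1−0.001331) × (1−0.18) = 0.181091
P(Power stage unavailable) [AND] = 0.181091 × 0.09 × 0.22 × 0.40 = 0.001434
P(Detection branch fails) [AND] = 0.39 × 0.37 × 0.29 × 0.001434 = 0.000060
P(Rail signal shows false clear) [OR] = 1 − (1−0.000060) × (1−0.26) = 0.260044
Rounded to 4 decimal places: P(Rail signal shows false clear) ≈ 0.2600.

0.2600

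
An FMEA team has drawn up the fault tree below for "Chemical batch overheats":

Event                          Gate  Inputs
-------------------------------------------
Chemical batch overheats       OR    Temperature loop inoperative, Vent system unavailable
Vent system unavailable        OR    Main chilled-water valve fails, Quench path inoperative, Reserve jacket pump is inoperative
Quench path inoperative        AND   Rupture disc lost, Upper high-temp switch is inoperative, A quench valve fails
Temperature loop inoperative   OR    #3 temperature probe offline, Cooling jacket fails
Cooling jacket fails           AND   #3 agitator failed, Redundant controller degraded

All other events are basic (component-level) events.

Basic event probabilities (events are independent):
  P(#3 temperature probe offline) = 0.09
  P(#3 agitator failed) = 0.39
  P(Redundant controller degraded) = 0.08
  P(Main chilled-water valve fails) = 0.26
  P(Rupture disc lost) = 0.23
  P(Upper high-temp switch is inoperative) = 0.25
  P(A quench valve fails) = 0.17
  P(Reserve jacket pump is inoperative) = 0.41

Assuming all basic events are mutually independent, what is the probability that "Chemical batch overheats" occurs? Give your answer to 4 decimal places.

0.6189

P(Cooling jacket fails) [AND] = 0.39 × 0.08 = 0.031200
P(Temperature loop inoperative) [OR] = 1 − (1−0.09) × (1−0.031200) = 0.118392
P(Quench path inoperative) [AND] = 0.23 × 0.25 × 0.17 = 0.009775
P(Vent system unavailable) [OR] = 1 − (1−0.26) × (1−0.009775) × (1−0.41) = 0.567668
P(Chemical batch overheats) [OR] = 1 − (1−0.118392) × (1−0.567668) = 0.618853
Rounded to 4 decimal places: P(Chemical batch overheats) ≈ 0.6189.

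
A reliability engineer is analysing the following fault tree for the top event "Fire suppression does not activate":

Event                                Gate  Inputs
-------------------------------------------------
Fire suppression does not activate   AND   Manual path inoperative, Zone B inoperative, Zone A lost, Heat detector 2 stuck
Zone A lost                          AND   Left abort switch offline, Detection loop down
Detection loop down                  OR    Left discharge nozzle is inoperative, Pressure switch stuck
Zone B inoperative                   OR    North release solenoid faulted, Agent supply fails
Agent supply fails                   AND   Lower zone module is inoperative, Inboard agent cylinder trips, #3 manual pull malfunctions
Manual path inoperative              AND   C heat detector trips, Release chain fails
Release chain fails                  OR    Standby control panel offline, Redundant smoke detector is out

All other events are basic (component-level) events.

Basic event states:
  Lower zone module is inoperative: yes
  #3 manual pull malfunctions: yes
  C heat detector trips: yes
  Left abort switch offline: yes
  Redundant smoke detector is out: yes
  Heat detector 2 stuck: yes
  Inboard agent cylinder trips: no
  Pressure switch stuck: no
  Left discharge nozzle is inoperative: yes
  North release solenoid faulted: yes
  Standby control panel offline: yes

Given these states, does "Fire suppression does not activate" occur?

Release chain fails [OR]: Standby control panel offline=occurs, Redundant smoke detector is out=occurs → at least one input occurs → occurs.
Manual path inoperative [AND]: C heat detector trips=occurs, Release chain fails=occurs → all inputs occur → occurs.
Agent supply fails [AND]: Lower zone module is inoperative=occurs, Inboard agent cylinder trips=not, #3 manual pull malfunctions=occurs → not all inputs occur → does not occur.
Zone B inoperative [OR]: North release solenoid faulted=occurs, Agent supply fails=not → at least one input occurs → occurs.
Detection loop down [OR]: Left discharge nozzle is inoperative=occurs, Pressure switch stuck=not → at least one input occurs → occurs.
Zone A lost [AND]: Left abort switch offline=occurs, Detection loop down=occurs → all inputs occur → occurs.
Fire suppression does not activate [AND]: Manual path inoperative=occurs, Zone B inoperative=occurs, Zone A lost=occurs, Heat detector 2 stuck=occurs → all inputs occur → occurs.

Yes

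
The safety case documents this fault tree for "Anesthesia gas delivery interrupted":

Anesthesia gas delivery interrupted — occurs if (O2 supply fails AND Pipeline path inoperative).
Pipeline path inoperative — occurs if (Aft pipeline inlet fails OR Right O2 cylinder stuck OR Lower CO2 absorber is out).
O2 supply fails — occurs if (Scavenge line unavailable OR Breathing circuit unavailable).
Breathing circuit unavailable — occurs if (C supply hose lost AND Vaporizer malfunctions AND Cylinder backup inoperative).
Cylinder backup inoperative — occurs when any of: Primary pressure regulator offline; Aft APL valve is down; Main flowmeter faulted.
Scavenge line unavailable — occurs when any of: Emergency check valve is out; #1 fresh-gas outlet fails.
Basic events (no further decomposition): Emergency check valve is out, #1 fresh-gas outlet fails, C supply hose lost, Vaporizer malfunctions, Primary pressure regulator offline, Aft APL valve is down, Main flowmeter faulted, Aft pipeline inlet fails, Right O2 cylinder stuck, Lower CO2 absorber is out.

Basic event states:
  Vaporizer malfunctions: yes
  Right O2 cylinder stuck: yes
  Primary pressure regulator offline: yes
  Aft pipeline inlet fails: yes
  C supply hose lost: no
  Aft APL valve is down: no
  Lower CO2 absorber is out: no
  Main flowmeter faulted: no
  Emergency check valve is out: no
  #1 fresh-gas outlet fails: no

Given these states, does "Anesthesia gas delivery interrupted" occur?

Scavenge line unavailable [OR]: Emergency check valve is out=not, #1 fresh-gas outlet fails=not → no input occurs → does not occur.
Cylinder backup inoperative [OR]: Primary pressure regulator offline=occurs, Aft APL valve is down=not, Main flowmeter faulted=not → at least one input occurs → occurs.
Breathing circuit unavailable [AND]: C supply hose lost=not, Vaporizer malfunctions=occurs, Cylinder backup inoperative=occurs → not all inputs occur → does not occur.
O2 supply fails [OR]: Scavenge line unavailable=not, Breathing circuit unavailable=not → no input occurs → does not occur.
Pipeline path inoperative [OR]: Aft pipeline inlet fails=occurs, Right O2 cylinder stuck=occurs, Lower CO2 absorber is out=not → at least one input occurs → occurs.
Anesthesia gas delivery interrupted [AND]: O2 supply fails=not, Pipeline path inoperative=occurs → not all inputs occur → does not occur.

No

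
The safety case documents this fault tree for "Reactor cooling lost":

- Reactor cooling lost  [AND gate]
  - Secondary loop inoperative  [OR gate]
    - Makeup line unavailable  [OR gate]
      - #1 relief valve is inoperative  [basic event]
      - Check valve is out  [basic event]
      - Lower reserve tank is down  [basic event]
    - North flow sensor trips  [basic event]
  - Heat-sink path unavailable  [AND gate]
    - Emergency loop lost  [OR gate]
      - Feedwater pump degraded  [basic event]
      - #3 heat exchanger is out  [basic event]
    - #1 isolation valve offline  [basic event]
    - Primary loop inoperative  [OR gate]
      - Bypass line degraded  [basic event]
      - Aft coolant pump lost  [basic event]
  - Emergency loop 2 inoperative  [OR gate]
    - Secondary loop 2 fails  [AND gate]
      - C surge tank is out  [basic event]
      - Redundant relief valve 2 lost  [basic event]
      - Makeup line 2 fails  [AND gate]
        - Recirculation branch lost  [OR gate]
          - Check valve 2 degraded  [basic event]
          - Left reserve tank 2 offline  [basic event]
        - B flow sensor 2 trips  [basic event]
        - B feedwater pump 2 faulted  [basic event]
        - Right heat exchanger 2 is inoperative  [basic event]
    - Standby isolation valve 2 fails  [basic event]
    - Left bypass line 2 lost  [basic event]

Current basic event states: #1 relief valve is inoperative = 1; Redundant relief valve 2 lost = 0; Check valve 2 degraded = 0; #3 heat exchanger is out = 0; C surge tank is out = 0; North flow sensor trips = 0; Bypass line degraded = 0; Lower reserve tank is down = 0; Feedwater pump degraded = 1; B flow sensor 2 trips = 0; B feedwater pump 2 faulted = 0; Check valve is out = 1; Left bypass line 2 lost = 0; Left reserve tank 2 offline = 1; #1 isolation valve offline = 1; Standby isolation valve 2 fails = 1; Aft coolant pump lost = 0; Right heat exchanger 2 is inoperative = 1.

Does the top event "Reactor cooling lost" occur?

Makeup line unavailable [OR]: #1 relief valve is inoperative=occurs, Check valve is out=occurs, Lower reserve tank is down=not → at least one input occurs → occurs.
Secondary loop inoperative [OR]: Makeup line unavailable=occurs, North flow sensor trips=not → at least one input occurs → occurs.
Emergency loop lost [OR]: Feedwater pump degraded=occurs, #3 heat exchanger is out=not → at least one input occurs → occurs.
Primary loop inoperative [OR]: Bypass line degraded=not, Aft coolant pump lost=not → no input occurs → does not occur.
Heat-sink path unavailable [AND]: Emergency loop lost=occurs, #1 isolation valve offline=occurs, Primary loop inoperative=not → not all inputs occur → does not occur.
Recirculation branch lost [OR]: Check valve 2 degraded=not, Left reserve tank 2 offline=occurs → at least one input occurs → occurs.
Makeup line 2 fails [AND]: Recirculation branch lost=occurs, B flow sensor 2 trips=not, B feedwater pump 2 faulted=not, Right heat exchanger 2 is inoperative=occurs → not all inputs occur → does not occur.
Secondary loop 2 fails [AND]: C surge tank is out=not, Redundant relief valve 2 lost=not, Makeup line 2 fails=not → not all inputs occur → does not occur.
Emergency loop 2 inoperative [OR]: Secondary loop 2 fails=not, Standby isolation valve 2 fails=occurs, Left bypass line 2 lost=not → at least one input occurs → occurs.
Reactor cooling lost [AND]: Secondary loop inoperative=occurs, Heat-sink path unavailable=not, Emergency loop 2 inoperative=occurs → not all inputs occur → does not occur.

No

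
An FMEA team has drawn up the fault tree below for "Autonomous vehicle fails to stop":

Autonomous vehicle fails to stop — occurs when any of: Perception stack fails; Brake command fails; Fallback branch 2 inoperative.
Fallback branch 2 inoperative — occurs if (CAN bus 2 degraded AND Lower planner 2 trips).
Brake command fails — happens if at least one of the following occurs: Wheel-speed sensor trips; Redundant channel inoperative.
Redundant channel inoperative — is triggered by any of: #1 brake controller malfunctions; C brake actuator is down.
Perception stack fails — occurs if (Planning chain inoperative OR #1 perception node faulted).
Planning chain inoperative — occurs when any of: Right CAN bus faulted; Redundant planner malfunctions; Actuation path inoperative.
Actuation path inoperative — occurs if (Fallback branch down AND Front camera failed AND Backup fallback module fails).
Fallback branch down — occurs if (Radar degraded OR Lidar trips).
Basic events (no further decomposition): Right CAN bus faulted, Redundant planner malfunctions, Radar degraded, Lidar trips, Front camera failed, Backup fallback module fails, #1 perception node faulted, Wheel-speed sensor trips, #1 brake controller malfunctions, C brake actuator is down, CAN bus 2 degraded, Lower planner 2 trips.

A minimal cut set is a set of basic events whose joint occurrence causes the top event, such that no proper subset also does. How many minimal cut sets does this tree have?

Fallback branch down [OR]: union of children's cut sets → 2 cut set(s).
Actuation path inoperative [AND]: one cut set from each child combined → 2 × 1 × 1 = 2 cut set(s).
Planning chain inoperative [OR]: union of children's cut sets → 4 cut set(s).
Perception stack fails [OR]: union of children's cut sets → 5 cut set(s).
Redundant channel inoperative [OR]: union of children's cut sets → 2 cut set(s).
Brake command fails [OR]: union of children's cut sets → 3 cut set(s).
Fallback branch 2 inoperative [AND]: one cut set from each child combined → 1 × 1 = 1 cut set(s).
Autonomous vehicle fails to stop [OR]: union of children's cut sets → 9 cut set(s).
Minimal cut sets: {Right CAN bus faulted}; {Redundant planner malfunctions}; {Backup fallback module fails, Front camera failed, Radar degraded}; {Backup fallback module fails, Front camera failed, Lidar trips}; {#1 perception node faulted}; {Wheel-speed sensor trips}; {#1 brake controller malfunctions}; {C brake actuator is down}; {CAN bus 2 degraded, Lower planner 2 trips}.

9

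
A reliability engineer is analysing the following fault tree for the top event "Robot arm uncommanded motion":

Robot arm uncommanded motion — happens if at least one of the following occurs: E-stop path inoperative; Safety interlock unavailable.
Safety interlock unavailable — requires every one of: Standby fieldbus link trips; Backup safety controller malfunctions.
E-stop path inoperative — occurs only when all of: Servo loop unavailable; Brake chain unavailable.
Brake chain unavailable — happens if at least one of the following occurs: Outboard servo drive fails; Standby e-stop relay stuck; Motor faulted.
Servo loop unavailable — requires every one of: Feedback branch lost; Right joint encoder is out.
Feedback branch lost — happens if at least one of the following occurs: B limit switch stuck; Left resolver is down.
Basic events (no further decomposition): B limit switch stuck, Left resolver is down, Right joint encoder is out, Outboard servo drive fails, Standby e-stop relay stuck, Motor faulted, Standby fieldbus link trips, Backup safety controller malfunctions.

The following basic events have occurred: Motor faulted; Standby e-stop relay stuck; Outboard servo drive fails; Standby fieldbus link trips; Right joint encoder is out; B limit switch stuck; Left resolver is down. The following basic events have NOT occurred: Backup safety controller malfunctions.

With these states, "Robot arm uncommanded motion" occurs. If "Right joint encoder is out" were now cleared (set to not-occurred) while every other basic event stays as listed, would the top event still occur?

Counterfactual: set "Right joint encoder is out" to not occurred.
Feedback branch lost [OR]: B limit switch stuck=occurs, Left resolver is down=occurs → at least one input occurs → occurs.
Servo loop unavailable [AND]: Feedback branch lost=occurs, Right joint encoder is out=not → not all inputs occur → does not occur.
Brake chain unavailable [OR]: Outboard servo drive fails=occurs, Standby e-stop relay stuck=occurs, Motor faulted=occurs → at least one input occurs → occurs.
E-stop path inoperative [AND]: Servo loop unavailable=not, Brake chain unavailable=occurs → not all inputs occur → does not occur.
Safety interlock unavailable [AND]: Standby fieldbus link trips=occurs, Backup safety controller malfunctions=not → not all inputs occur → does not occur.
Robot arm uncommanded motion [OR]: E-stop path inoperative=not, Safety interlock unavailable=not → no input occurs → does not occur.

No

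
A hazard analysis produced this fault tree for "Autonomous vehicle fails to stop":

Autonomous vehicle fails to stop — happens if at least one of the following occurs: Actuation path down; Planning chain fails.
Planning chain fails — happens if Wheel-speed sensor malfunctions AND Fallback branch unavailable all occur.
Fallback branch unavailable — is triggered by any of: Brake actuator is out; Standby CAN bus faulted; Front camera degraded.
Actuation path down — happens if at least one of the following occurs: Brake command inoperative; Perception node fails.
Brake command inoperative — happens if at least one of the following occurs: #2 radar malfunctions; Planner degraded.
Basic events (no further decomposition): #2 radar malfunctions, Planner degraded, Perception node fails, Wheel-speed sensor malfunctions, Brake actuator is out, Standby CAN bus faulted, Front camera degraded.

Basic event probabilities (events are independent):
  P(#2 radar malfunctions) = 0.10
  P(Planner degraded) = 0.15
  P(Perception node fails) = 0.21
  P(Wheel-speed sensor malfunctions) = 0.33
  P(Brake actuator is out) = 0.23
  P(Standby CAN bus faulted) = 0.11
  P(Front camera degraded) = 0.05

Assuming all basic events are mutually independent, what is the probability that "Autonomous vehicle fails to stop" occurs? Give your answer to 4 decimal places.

P(Brake command inoperative) [OR] = 1 − (1−0.10) × (1−0.15) = 0.235000
P(Actuation path down) [OR] = 1 − (1−0.235000) × (1−0.21) = 0.395650
P(Fallback branch unavailable) [OR] = 1 − (1−0.23) × (1−0.11) × (1−0.05) = 0.348965
P(Planning chain fails) [AND] = 0.33 × 0.348965 = 0.115158
P(Autonomous vehicle fails to stop) [OR] = 1 − (1−0.395650) × (1−0.115158) = 0.465246
Rounded to 4 decimal places: P(Autonomous vehicle fails to stop) ≈ 0.4652.

0.4652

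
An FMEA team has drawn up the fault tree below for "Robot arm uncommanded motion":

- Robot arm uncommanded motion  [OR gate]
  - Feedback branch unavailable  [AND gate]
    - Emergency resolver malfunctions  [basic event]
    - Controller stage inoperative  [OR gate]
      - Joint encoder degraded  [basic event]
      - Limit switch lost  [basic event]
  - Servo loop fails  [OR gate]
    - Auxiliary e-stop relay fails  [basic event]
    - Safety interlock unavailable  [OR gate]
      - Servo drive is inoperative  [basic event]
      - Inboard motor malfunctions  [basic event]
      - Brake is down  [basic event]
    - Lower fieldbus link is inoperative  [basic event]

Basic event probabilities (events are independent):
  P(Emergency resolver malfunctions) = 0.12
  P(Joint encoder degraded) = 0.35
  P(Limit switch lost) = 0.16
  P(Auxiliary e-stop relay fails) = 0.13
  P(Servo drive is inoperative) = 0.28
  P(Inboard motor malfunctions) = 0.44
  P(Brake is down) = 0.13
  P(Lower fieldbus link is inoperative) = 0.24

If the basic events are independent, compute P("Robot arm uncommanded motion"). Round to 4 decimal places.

0.7807

P(Controller stage inoperative) [OR] = 1 − (1−0.35) × (1−0.16) = 0.454000
P(Feedback branch unavailable) [AND] = 0.12 × 0.454000 = 0.054480
P(Safety interlock unavailable) [OR] = 1 − (1−0.28) × (1−0.44) × (1−0.13) = 0.649216
P(Servo loop fails) [OR] = 1 − (1−0.13) × (1−0.649216) × (1−0.24) = 0.768062
P(Robot arm uncommanded motion) [OR] = 1 − (1−0.054480) × (1−0.768062) = 0.780698
Rounded to 4 decimal places: P(Robot arm uncommanded motion) ≈ 0.7807.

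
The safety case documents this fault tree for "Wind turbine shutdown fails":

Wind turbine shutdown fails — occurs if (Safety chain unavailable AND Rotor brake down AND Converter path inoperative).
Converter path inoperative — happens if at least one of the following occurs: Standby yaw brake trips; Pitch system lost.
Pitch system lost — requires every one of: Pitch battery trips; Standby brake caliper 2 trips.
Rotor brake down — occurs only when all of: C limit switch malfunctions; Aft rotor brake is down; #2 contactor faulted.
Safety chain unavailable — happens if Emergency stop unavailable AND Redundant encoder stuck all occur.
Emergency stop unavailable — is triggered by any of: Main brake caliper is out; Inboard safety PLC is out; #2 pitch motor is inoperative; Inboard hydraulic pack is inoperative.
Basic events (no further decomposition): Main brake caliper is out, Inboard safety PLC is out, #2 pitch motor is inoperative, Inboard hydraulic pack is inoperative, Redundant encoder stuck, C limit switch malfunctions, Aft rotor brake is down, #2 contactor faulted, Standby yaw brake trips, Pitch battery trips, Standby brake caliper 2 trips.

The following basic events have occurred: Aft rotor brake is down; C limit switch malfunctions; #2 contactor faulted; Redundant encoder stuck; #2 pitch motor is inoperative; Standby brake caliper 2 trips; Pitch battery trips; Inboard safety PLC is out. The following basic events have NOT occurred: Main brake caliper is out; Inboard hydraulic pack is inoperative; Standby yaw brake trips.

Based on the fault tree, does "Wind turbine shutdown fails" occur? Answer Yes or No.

Emergency stop unavailable [OR]: Main brake caliper is out=not, Inboard safety PLC is out=occurs, #2 pitch motor is inoperative=occurs, Inboard hydraulic pack is inoperative=not → at least one input occurs → occurs.
Safety chain unavailable [AND]: Emergency stop unavailable=occurs, Redundant encoder stuck=occurs → all inputs occur → occurs.
Rotor brake down [AND]: C limit switch malfunctions=occurs, Aft rotor brake is down=occurs, #2 contactor faulted=occurs → all inputs occur → occurs.
Pitch system lost [AND]: Pitch battery trips=occurs, Standby brake caliper 2 trips=occurs → all inputs occur → occurs.
Converter path inoperative [OR]: Standby yaw brake trips=not, Pitch system lost=occurs → at least one input occurs → occurs.
Wind turbine shutdown fails [AND]: Safety chain unavailable=occurs, Rotor brake down=occurs, Converter path inoperative=occurs → all inputs occur → occurs.

Yes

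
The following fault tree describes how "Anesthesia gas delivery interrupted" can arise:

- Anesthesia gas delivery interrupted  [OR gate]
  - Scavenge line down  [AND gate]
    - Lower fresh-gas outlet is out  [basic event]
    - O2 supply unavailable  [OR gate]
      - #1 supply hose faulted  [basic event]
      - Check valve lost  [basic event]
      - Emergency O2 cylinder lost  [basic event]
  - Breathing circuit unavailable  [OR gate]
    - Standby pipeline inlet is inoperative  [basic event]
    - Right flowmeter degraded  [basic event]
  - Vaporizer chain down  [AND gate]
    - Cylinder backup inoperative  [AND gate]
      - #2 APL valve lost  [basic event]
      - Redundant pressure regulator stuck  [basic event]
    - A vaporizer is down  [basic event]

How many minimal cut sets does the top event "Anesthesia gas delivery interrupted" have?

6

O2 supply unavailable [OR]: union of children's cut sets → 3 cut set(s).
Scavenge line down [AND]: one cut set from each child combined → 1 × 3 = 3 cut set(s).
Breathing circuit unavailable [OR]: union of children's cut sets → 2 cut set(s).
Cylinder backup inoperative [AND]: one cut set from each child combined → 1 × 1 = 1 cut set(s).
Vaporizer chain down [AND]: one cut set from each child combined → 1 × 1 = 1 cut set(s).
Anesthesia gas delivery interrupted [OR]: union of children's cut sets → 6 cut set(s).
Minimal cut sets: {#1 supply hose faulted, Lower fresh-gas outlet is out}; {Check valve lost, Lower fresh-gas outlet is out}; {Emergency O2 cylinder lost, Lower fresh-gas outlet is out}; {Standby pipeline inlet is inoperative}; {Right flowmeter degraded}; {#2 APL valve lost, A vaporizer is down, Redundant pressure regulator stuck}.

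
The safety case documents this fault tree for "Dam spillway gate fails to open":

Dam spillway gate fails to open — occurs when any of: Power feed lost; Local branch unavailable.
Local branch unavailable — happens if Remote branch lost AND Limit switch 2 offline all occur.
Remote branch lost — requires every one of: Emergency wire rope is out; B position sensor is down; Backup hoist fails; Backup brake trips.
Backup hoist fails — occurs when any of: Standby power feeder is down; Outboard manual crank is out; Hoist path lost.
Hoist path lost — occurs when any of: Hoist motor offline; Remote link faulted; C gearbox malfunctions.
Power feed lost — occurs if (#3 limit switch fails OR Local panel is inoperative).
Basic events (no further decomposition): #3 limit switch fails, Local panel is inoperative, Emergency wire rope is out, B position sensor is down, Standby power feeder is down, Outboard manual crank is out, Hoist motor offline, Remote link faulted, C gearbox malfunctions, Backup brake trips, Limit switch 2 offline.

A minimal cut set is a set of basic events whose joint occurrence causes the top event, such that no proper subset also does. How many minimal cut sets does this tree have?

Power feed lost [OR]: union of children's cut sets → 2 cut set(s).
Hoist path lost [OR]: union of children's cut sets → 3 cut set(s).
Backup hoist fails [OR]: union of children's cut sets → 5 cut set(s).
Remote branch lost [AND]: one cut set from each child combined → 1 × 1 × 5 × 1 = 5 cut set(s).
Local branch unavailable [AND]: one cut set from each child combined → 5 × 1 = 5 cut set(s).
Dam spillway gate fails to open [OR]: union of children's cut sets → 7 cut set(s).
Minimal cut sets: {#3 limit switch fails}; {Local panel is inoperative}; {B position sensor is down, Backup brake trips, Emergency wire rope is out, Limit switch 2 offline, Standby power feeder is down}; {B position sensor is down, Backup brake trips, Emergency wire rope is out, Limit switch 2 offline, Outboard manual crank is out}; {B position sensor is down, Backup brake trips, Emergency wire rope is out, Hoist motor offline, Limit switch 2 offline}; {B position sensor is down, Backup brake trips, Emergency wire rope is out, Limit switch 2 offline, Remote link faulted}; {B position sensor is down, Backup brake trips, C gearbox malfunctions, Emergency wire rope is out, Limit switch 2 offline}.

7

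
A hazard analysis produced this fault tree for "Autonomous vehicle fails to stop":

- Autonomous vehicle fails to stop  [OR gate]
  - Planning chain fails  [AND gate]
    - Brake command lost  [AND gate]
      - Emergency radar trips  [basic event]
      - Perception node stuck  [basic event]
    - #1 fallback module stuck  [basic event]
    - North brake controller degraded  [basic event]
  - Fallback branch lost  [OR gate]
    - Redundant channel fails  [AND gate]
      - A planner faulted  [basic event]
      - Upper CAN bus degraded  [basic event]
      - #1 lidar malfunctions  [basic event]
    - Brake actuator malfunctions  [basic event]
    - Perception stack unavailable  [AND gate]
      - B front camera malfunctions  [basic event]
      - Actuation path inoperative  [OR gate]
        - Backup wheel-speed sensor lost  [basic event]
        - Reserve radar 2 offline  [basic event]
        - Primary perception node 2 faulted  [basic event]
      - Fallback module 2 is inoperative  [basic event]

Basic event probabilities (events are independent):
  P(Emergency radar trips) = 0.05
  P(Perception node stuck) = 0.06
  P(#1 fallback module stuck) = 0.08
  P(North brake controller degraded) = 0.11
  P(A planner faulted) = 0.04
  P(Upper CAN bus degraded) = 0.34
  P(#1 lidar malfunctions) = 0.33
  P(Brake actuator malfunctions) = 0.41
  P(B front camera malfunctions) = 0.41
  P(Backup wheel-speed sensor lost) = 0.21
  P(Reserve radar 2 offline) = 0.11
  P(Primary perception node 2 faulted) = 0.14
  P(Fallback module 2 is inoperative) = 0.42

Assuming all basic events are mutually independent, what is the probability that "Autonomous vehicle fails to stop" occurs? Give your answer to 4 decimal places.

0.4526

P(Brake command lost) [AND] = 0.05 × 0.06 = 0.003000
P(Planning chain fails) [AND] = 0.003000 × 0.08 × 0.11 = 0.000026
P(Redundant channel fails) [AND] = 0.04 × 0.34 × 0.33 = 0.004488
P(Actuation path inoperative) [OR] = 1 − (1−0.21) × (1−0.11) × (1−0.14) = 0.395334
P(Perception stack unavailable) [AND] = 0.41 × 0.395334 × 0.42 = 0.068077
P(Fallback branch lost) [OR] = 1 − (1−0.004488) × (1−0.41) × (1−0.068077) = 0.452633
P(Autonomous vehicle fails to stop) [OR] = 1 − (1−0.000026) × (1−0.452633) = 0.452647
Rounded to 4 decimal places: P(Autonomous vehicle fails to stop) ≈ 0.4526.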